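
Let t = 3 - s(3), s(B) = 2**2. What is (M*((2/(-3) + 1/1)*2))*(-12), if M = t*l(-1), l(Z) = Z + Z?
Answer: -16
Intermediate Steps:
l(Z) = 2*Z
s(B) = 4
t = -1 (t = 3 - 1*4 = 3 - 4 = -1)
M = 2 (M = -2*(-1) = -1*(-2) = 2)
(M*((2/(-3) + 1/1)*2))*(-12) = (2*((2/(-3) + 1/1)*2))*(-12) = (2*((2*(-1/3) + 1*1)*2))*(-12) = (2*((-2/3 + 1)*2))*(-12) = (2*((1/3)*2))*(-12) = (2*(2/3))*(-12) = (4/3)*(-12) = -16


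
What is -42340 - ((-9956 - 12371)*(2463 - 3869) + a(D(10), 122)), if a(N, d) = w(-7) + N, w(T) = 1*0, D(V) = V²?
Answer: -31434202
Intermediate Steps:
w(T) = 0
a(N, d) = N (a(N, d) = 0 + N = N)
-42340 - ((-9956 - 12371)*(2463 - 3869) + a(D(10), 122)) = -42340 - ((-9956 - 12371)*(2463 - 3869) + 10²) = -42340 - (-22327*(-1406) + 100) = -42340 - (31391762 + 100) = -42340 - 1*31391862 = -42340 - 31391862 = -31434202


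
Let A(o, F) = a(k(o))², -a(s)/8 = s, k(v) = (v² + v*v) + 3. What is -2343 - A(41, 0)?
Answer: -724688743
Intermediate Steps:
k(v) = 3 + 2*v² (k(v) = (v² + v²) + 3 = 2*v² + 3 = 3 + 2*v²)
a(s) = -8*s
A(o, F) = (-24 - 16*o²)² (A(o, F) = (-8*(3 + 2*o²))² = (-24 - 16*o²)²)
-2343 - A(41, 0) = -2343 - 64*(3 + 2*41²)² = -2343 - 64*(3 + 2*1681)² = -2343 - 64*(3 + 3362)² = -2343 - 64*3365² = -2343 - 64*11323225 = -2343 - 1*724686400 = -2343 - 724686400 = -724688743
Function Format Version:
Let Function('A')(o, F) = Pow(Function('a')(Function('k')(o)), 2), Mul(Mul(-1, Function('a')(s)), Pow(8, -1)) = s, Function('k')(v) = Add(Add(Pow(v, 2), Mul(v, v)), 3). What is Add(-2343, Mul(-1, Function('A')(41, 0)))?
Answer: -724688743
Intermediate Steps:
Function('k')(v) = Add(3, Mul(2, Pow(v, 2))) (Function('k')(v) = Add(Add(Pow(v, 2), Pow(v, 2)), 3) = Add(Mul(2, Pow(v, 2)), 3) = Add(3, Mul(2, Pow(v, 2))))
Function('a')(s) = Mul(-8, s)
Function('A')(o, F) = Pow(Add(-24, Mul(-16, Pow(o, 2))), 2) (Function('A')(o, F) = Pow(Mul(-8, Add(3, Mul(2, Pow(o, 2)))), 2) = Pow(Add(-24, Mul(-16, Pow(o, 2))), 2))
Add(-2343, Mul(-1, Function('A')(41, 0))) = Add(-2343, Mul(-1, Mul(64, Pow(Add(3, Mul(2, Pow(41, 2))), 2)))) = Add(-2343, Mul(-1, Mul(64, Pow(Add(3, Mul(2, 1681)), 2)))) = Add(-2343, Mul(-1, Mul(64, Pow(Add(3, 3362), 2)))) = Add(-2343, Mul(-1, Mul(64, Pow(3365, 2)))) = Add(-2343, Mul(-1, Mul(64, 11323225))) = Add(-2343, Mul(-1, 724686400)) = Add(-2343, -724686400) = -724688743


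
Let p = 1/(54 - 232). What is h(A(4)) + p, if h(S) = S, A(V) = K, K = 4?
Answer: 711/178 ≈ 3.9944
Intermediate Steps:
A(V) = 4
p = -1/178 (p = 1/(-178) = -1/178 ≈ -0.0056180)
h(A(4)) + p = 4 - 1/178 = 711/178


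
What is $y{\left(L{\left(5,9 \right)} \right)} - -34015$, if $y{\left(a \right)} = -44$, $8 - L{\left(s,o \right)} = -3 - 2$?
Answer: $33971$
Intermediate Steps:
$L{\left(s,o \right)} = 13$ ($L{\left(s,o \right)} = 8 - \left(-3 - 2\right) = 8 - -5 = 8 + 5 = 13$)
$y{\left(L{\left(5,9 \right)} \right)} - -34015 = -44 - -34015 = -44 + 34015 = 33971$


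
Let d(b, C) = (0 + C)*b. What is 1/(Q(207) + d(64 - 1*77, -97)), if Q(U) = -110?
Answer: 1/1151 ≈ 0.00086881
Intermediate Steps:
d(b, C) = C*b
1/(Q(207) + d(64 - 1*77, -97)) = 1/(-110 - 97*(64 - 1*77)) = 1/(-110 - 97*(64 - 77)) = 1/(-110 - 97*(-13)) = 1/(-110 + 1261) = 1/1151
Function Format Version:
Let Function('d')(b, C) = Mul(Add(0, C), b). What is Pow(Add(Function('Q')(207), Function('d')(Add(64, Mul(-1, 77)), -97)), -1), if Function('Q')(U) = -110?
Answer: Rational(1, 1151) ≈ 0.00086881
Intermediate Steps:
Function('d')(b, C) = Mul(C, b)
Pow(Add(Function('Q')(207), Function('d')(Add(64, Mul(-1, 77)), -97)), -1) = Pow(Add(-110, Mul(-97, Add(64, Mul(-1, 77)))), -1) = Pow(Add(-110, Mul(-97, Add(64, -77))), -1) = Pow(Add(-110, Mul(-97, -13)), -1) = Pow(Add(-110, 1261), -1) = Pow(1151, -1) = Rational(1, 1151)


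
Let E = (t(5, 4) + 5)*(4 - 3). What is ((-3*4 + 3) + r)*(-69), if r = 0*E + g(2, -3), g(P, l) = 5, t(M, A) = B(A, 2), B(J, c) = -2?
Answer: 276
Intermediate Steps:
t(M, A) = -2
E = 3 (E = (-2 + 5)*(4 - 3) = 3*1 = 3)
r = 5 (r = 0*3 + 5 = 0 + 5 = 5)
((-3*4 + 3) + r)*(-69) = ((-3*4 + 3) + 5)*(-69) = ((-12 + 3) + 5)*(-69) = (-9 + 5)*(-69) = -4*(-69) = 276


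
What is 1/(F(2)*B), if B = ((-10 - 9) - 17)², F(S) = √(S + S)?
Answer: 1/2592 ≈ 0.00038580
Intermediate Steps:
F(S) = √2*√S (F(S) = √(2*S) = √2*√S)
B = 1296 (B = (-19 - 17)² = (-36)² = 1296)
1/(F(2)*B) = 1/((√2*√2)*1296) = 1/(2*1296) = 1/2592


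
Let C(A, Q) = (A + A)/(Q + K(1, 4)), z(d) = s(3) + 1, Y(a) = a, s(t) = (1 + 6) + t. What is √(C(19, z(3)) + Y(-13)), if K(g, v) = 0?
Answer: I*√1155/11 ≈ 3.0896*I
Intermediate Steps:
s(t) = 7 + t
z(d) = 11 (z(d) = (7 + 3) + 1 = 10 + 1 = 11)
C(A, Q) = 2*A/Q (C(A, Q) = (A + A)/(Q + 0) = (2*A)/Q = 2*A/Q)
√(C(19, z(3)) + Y(-13)) = √(2*19/11 - 13) = √(2*19*(1/11) - 13) = √(38/11 - 13) = √(-105/11) = I*√1155/11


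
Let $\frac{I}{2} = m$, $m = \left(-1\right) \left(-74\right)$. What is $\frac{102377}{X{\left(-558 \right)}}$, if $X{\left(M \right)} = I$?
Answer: $\frac{102377}{148} \approx 691.74$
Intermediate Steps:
$m = 74$
$I = 148$ ($I = 2 \cdot 74 = 148$)
$X{\left(M \right)} = 148$
$\frac{102377}{X{\left(-558 \right)}} = \frac{102377}{148}$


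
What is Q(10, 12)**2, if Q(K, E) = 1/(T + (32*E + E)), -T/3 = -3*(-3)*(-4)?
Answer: 1/254016 ≈ 3.9368e-6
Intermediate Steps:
T = 108 (T = -3*(-3*(-3))*(-4) = -27*(-4) = -3*(-36) = 108)
Q(K, E) = 1/(108 + 33*E) (Q(K, E) = 1/(108 + (32*E + E)) = 1/(108 + 33*E))
Q(10, 12)**2 = (1/(3*(36 + 11*12)))**2 = (1/(3*(36 + 132)))**2 = ((1/3)/168)**2 = ((1/3)*(1/168))**2 = (1/504)**2 = 1/254016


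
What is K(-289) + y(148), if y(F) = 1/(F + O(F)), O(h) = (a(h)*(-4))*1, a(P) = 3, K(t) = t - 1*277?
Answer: -76975/136 ≈ -565.99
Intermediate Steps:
K(t) = -277 + t (K(t) = t - 277 = -277 + t)
O(h) = -12 (O(h) = (3*(-4))*1 = -12*1 = -12)
y(F) = 1/(-12 + F) (y(F) = 1/(F - 12) = 1/(-12 + F))
K(-289) + y(148) = (-277 - 289) + 1/(-12 + 148) = -566 + 1/136 = -76975/136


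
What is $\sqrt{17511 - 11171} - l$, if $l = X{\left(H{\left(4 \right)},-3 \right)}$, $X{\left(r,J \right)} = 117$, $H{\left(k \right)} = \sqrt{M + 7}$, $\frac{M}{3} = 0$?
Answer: $-117 + 2 \sqrt{1585} \approx -37.376$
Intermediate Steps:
$M = 0$ ($M = 3 \cdot 0 = 0$)
$H{\left(k \right)} = \sqrt{7}$ ($H{\left(k \right)} = \sqrt{0 + 7} = \sqrt{7}$)
$l = 117$
$\sqrt{17511 - 11171} - l = \sqrt{17511 - 11171} - 117 = \sqrt{6340} - 117 = 2 \sqrt{1585} - 117 = -117 + 2 \sqrt{1585}$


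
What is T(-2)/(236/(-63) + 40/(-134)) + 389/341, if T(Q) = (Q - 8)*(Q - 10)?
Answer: -1887299/66154 ≈ -28.529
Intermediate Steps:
T(Q) = (-10 + Q)*(-8 + Q) (T(Q) = (-8 + Q)*(-10 + Q) = (-10 + Q)*(-8 + Q))
T(-2)/(236/(-63) + 40/(-134)) + 389/341 = (80 + (-2)**2 - 18*(-2))/(236/(-63) + 40/(-134)) + 389/341 = (80 + 4 + 36)/(236*(-1/63) + 40*(-1/134)) + 389*(1/341) = 120/(-236/63 - 20/67) + 389/341 = 120/(-17072/4221) + 389/341 = 120*(-4221/17072) + 389/341 = -63315/2134 + 389/341 = -1887299/66154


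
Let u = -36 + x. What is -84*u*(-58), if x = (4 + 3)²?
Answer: 63336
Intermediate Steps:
x = 49 (x = 7² = 49)
u = 13 (u = -36 + 49 = 13)
-84*u*(-58) = -84*13*(-58) = -1092*(-58) = 63336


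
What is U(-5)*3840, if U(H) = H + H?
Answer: -38400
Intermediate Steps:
U(H) = 2*H
U(-5)*3840 = (2*(-5))*3840 = -10*3840 = -38400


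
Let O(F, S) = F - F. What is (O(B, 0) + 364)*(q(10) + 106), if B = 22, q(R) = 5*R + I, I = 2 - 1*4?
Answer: 56056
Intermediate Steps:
I = -2 (I = 2 - 4 = -2)
q(R) = -2 + 5*R (q(R) = 5*R - 2 = -2 + 5*R)
O(F, S) = 0
(O(B, 0) + 364)*(q(10) + 106) = (0 + 364)*((-2 + 5*10) + 106) = 364*((-2 + 50) + 106) = 364*(48 + 106) = 364*154 = 56056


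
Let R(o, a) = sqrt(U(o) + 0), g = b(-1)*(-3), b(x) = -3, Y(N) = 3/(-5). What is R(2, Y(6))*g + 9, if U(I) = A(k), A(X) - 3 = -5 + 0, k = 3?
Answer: 9 + 9*I*sqrt(2) ≈ 9.0 + 12.728*I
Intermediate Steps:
A(X) = -2 (A(X) = 3 + (-5 + 0) = 3 - 5 = -2)
Y(N) = -3/5 (Y(N) = 3*(-1/5) = -3/5)
U(I) = -2
g = 9 (g = -3*(-3) = 9)
R(o, a) = I*sqrt(2) (R(o, a) = sqrt(-2 + 0) = sqrt(-2) = I*sqrt(2))
R(2, Y(6))*g + 9 = (I*sqrt(2))*9 + 9 = 9*I*sqrt(2) + 9 = 9 + 9*I*sqrt(2)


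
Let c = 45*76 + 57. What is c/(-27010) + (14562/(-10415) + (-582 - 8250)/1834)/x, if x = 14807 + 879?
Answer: -10449846504423/80927365095346 ≈ -0.12913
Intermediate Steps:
x = 15686
c = 3477 (c = 3420 + 57 = 3477)
c/(-27010) + (14562/(-10415) + (-582 - 8250)/1834)/x = 3477/(-27010) + (14562/(-10415) + (-582 - 8250)/1834)/15686 = 3477*(-1/27010) + (14562*(-1/10415) - 8832*1/1834)*(1/15686) = -3477/27010 + (-14562/10415 - 4416/917)*(1/15686) = -3477/27010 - 59345994/9550555*1/15686 = -3477/27010 - 29672997/74905002865 = -10449846504423/80927365095346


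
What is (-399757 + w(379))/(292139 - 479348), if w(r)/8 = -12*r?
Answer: 436141/187209 ≈ 2.3297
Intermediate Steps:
w(r) = -96*r (w(r) = 8*(-12*r) = -96*r)
(-399757 + w(379))/(292139 - 479348) = (-399757 - 96*379)/(292139 - 479348) = (-399757 - 36384)/(-187209) = -436141*(-1/187209) = 436141/187209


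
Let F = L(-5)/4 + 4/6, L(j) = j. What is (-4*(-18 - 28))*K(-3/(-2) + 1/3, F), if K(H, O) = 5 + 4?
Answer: 1656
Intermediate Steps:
F = -7/12 (F = -5/4 + 4/6 = -5*¼ + 4*(⅙) = -5/4 + ⅔ = -7/12 ≈ -0.58333)
K(H, O) = 9
(-4*(-18 - 28))*K(-3/(-2) + 1/3, F) = -4*(-18 - 28)*9 = -4*(-46)*9 = 184*9 = 1656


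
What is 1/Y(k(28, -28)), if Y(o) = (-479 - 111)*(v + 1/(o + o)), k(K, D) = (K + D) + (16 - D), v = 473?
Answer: -44/12279375 ≈ -3.5832e-6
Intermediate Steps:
k(K, D) = 16 + K (k(K, D) = (D + K) + (16 - D) = 16 + K)
Y(o) = -279070 - 295/o (Y(o) = (-479 - 111)*(473 + 1/(o + o)) = -590*(473 + 1/(2*o)) = -279070 - 295/o)
1/Y(k(28, -28)) = 1/(-279070 - 295/(16 + 28)) = 1/(-279070 - 295/44) = 1/(-12279375/44) = -44/12279375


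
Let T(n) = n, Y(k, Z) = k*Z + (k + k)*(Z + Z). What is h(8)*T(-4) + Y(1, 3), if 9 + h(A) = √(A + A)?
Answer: 35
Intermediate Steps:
Y(k, Z) = 5*Z*k (Y(k, Z) = Z*k + (2*k)*(2*Z) = Z*k + 4*Z*k = 5*Z*k)
h(A) = -9 + √2*√A (h(A) = -9 + √(A + A) = -9 + √(2*A) = -9 + √2*√A)
h(8)*T(-4) + Y(1, 3) = (-9 + √2*√8)*(-4) + 5*3*1 = (-9 + √2*(2*√2))*(-4) + 15 = (-9 + 4)*(-4) + 15 = -5*(-4) + 15 = 20 + 15 = 35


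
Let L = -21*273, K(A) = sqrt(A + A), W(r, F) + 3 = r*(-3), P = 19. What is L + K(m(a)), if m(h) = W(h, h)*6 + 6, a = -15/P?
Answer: -5733 + 2*sqrt(399)/19 ≈ -5730.9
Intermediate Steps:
a = -15/19 ≈ -0.78947
W(r, F) = -3 - 3*r (W(r, F) = -3 + r*(-3) = -3 - 3*r)
m(h) = -12 - 18*h (m(h) = (-3 - 3*h)*6 + 6 = (-18 - 18*h) + 6 = -12 - 18*h)
K(A) = sqrt(2)*sqrt(A) (K(A) = sqrt(2*A) = sqrt(2)*sqrt(A))
L = -5733
L + K(m(a)) = -5733 + sqrt(2)*sqrt(-12 - 18*(-15/19)) = -5733 + sqrt(2)*sqrt(-12 + 270/19) = -5733 + sqrt(2)*sqrt(42/19) = -5733 + sqrt(2)*(sqrt(798)/19) = -5733 + 2*sqrt(399)/19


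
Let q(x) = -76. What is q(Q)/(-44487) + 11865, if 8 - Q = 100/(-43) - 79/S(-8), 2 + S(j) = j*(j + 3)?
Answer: 527838331/44487 ≈ 11865.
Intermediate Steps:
S(j) = -2 + j*(3 + j) (S(j) = -2 + j*(j + 3) = -2 + j*(3 + j))
Q = 20269/1634 (Q = 8 - (100/(-43) - 79/(-2 + (-8)**2 + 3*(-8))) = 8 - (100*(-1/43) - 79/(-2 + 64 - 24)) = 8 - (-100/43 - 79/38) = 8 - 1*(-7197/1634) = 8 + 7197/1634 = 20269/1634 ≈ 12.405)
q(Q)/(-44487) + 11865 = -76/(-44487) + 11865 = -76*(-1/44487) + 11865 = 76/44487 + 11865 = 527838331/44487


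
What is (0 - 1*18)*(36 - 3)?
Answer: -594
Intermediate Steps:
(0 - 1*18)*(36 - 3) = (0 - 18)*33 = -18*33 = -594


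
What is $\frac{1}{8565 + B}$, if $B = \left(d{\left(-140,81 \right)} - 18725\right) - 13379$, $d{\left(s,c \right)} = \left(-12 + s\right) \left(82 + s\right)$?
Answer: $- \frac{1}{14723} \approx -6.7921 \cdot 10^{-5}$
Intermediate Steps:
$B = -23288$ ($B = \left(\left(-984 + \left(-140\right)^{2} + 70 \left(-140\right)\right) - 18725\right) - 13379 = \left(\left(-984 + 19600 - 9800\right) - 18725\right) - 13379 = \left(8816 - 18725\right) - 13379 = -9909 - 13379 = -23288$)
$\frac{1}{8565 + B} = \frac{1}{8565 - 23288} = \frac{1}{-14723} = - \frac{1}{14723}$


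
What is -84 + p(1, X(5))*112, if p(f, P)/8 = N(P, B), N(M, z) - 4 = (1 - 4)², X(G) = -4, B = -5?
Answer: 11564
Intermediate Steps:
N(M, z) = 13 (N(M, z) = 4 + (1 - 4)² = 4 + (-3)² = 4 + 9 = 13)
p(f, P) = 104 (p(f, P) = 8*13 = 104)
-84 + p(1, X(5))*112 = -84 + 104*112 = -84 + 11648 = 11564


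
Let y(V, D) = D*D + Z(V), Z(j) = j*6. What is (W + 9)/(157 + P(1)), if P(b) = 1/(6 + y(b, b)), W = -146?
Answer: -1781/2042 ≈ -0.87218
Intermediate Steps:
Z(j) = 6*j
y(V, D) = D² + 6*V (y(V, D) = D*D + 6*V = D² + 6*V)
P(b) = 1/(6 + b² + 6*b) (P(b) = 1/(6 + (b² + 6*b)) = 1/(6 + b² + 6*b))
(W + 9)/(157 + P(1)) = (-146 + 9)/(157 + 1/(6 + 1² + 6*1)) = -137/(157 + 1/(6 + 1 + 6)) = -137/(157 + 1/13) = -137/2042/13 = -137*13/2042 = -1781/2042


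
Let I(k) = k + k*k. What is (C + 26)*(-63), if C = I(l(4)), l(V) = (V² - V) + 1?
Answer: -13104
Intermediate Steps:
l(V) = 1 + V² - V
I(k) = k + k²
C = 182 (C = (1 + 4² - 1*4)*(1 + (1 + 4² - 1*4)) = (1 + 16 - 4)*(1 + (1 + 16 - 4)) = 13*(1 + 13) = 13*14 = 182)
(C + 26)*(-63) = (182 + 26)*(-63) = 208*(-63) = -13104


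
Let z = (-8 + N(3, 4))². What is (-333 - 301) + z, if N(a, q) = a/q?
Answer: -9303/16 ≈ -581.44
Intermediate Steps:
z = 841/16 (z = (-8 + 3/4)² = (-8 + 3*(¼))² = (-8 + ¾)² = (-29/4)² = 841/16 ≈ 52.563)
(-333 - 301) + z = (-333 - 301) + 841/16 = -634 + 841/16 = -9303/16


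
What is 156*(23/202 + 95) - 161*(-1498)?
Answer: 25857592/101 ≈ 2.5602e+5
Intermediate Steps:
156*(23/202 + 95) - 161*(-1498) = 156*(23*(1/202) + 95) + 241178 = 156*(23/202 + 95) + 241178 = 156*(19213/202) + 241178 = 1498614/101 + 241178 = 25857592/101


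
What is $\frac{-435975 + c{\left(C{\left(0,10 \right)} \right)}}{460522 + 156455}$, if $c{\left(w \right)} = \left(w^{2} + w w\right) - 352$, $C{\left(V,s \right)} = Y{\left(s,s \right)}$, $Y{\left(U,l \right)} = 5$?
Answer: $- \frac{436277}{616977} \approx -0.70712$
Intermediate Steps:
$C{\left(V,s \right)} = 5$
$c{\left(w \right)} = -352 + 2 w^{2}$ ($c{\left(w \right)} = \left(w^{2} + w^{2}\right) - 352 = 2 w^{2} - 352 = -352 + 2 w^{2}$)
$\frac{-435975 + c{\left(C{\left(0,10 \right)} \right)}}{460522 + 156455} = \frac{-435975 - \left(352 - 2 \cdot 5^{2}\right)}{460522 + 156455} = \frac{-435975 + \left(-352 + 2 \cdot 25\right)}{616977} = \left(-435975 + \left(-352 + 50\right)\right) \frac{1}{616977} = \left(-435975 - 302\right) \frac{1}{616977} = \left(-436277\right) \frac{1}{616977} = - \frac{436277}{616977}$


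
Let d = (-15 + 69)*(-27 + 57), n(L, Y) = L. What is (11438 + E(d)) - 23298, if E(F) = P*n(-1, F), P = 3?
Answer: -11863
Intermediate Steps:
d = 1620 (d = 54*30 = 1620)
E(F) = -3 (E(F) = 3*(-1) = -3)
(11438 + E(d)) - 23298 = (11438 - 3) - 23298 = 11435 - 23298 = -11863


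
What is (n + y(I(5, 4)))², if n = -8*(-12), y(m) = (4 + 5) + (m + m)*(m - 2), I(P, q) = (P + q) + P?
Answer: 194481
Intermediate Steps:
I(P, q) = q + 2*P
y(m) = 9 + 2*m*(-2 + m) (y(m) = 9 + (2*m)*(-2 + m) = 9 + 2*m*(-2 + m))
n = 96
(n + y(I(5, 4)))² = (96 + (9 - 4*(4 + 2*5) + 2*(4 + 2*5)²))² = (96 + (9 - 4*(4 + 10) + 2*(4 + 10)²))² = (96 + (9 - 4*14 + 2*14²))² = (96 + (9 - 56 + 2*196))² = (96 + (9 - 56 + 392))² = (96 + 345)² = 441² = 194481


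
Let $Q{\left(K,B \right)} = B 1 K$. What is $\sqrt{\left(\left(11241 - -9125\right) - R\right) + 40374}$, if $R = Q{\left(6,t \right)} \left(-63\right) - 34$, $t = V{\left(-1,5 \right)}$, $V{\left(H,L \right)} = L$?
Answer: $2 \sqrt{15666} \approx 250.33$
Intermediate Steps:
$t = 5$
$Q{\left(K,B \right)} = B K$
$R = -1924$ ($R = 5 \cdot 6 \left(-63\right) - 34 = 30 \left(-63\right) - 34 = -1890 - 34 = -1924$)
$\sqrt{\left(\left(11241 - -9125\right) - R\right) + 40374} = \sqrt{\left(\left(11241 - -9125\right) - -1924\right) + 40374} = \sqrt{\left(\left(11241 + 9125\right) + 1924\right) + 40374} = \sqrt{\left(20366 + 1924\right) + 40374} = \sqrt{22290 + 40374} = \sqrt{62664} = 2 \sqrt{15666}$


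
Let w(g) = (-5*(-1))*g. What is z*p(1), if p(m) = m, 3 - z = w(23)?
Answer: -112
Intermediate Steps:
w(g) = 5*g
z = -112 (z = 3 - 5*23 = 3 - 1*115 = 3 - 115 = -112)
z*p(1) = -112*1 = -112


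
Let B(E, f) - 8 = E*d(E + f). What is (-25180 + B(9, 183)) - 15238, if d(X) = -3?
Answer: -40437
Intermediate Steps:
B(E, f) = 8 - 3*E (B(E, f) = 8 + E*(-3) = 8 - 3*E)
(-25180 + B(9, 183)) - 15238 = (-25180 + (8 - 3*9)) - 15238 = (-25180 + (8 - 27)) - 15238 = (-25180 - 19) - 15238 = -25199 - 15238 = -40437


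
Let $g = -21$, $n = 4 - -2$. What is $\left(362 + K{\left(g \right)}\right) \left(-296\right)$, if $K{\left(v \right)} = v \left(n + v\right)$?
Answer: $-200392$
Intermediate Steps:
$n = 6$ ($n = 4 + 2 = 6$)
$K{\left(v \right)} = v \left(6 + v\right)$
$\left(362 + K{\left(g \right)}\right) \left(-296\right) = \left(362 - 21 \left(6 - 21\right)\right) \left(-296\right) = \left(362 - -315\right) \left(-296\right) = \left(362 + 315\right) \left(-296\right) = 677 \left(-296\right) = -200392$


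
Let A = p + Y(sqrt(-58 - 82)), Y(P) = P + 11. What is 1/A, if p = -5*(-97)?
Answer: 124/61539 - I*sqrt(35)/123078 ≈ 0.002015 - 4.8068e-5*I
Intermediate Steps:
Y(P) = 11 + P
p = 485
A = 496 + 2*I*sqrt(35) (A = 485 + (11 + sqrt(-58 - 82)) = 485 + (11 + sqrt(-140)) = 485 + (11 + 2*I*sqrt(35)) = 496 + 2*I*sqrt(35) ≈ 496.0 + 11.832*I)
1/A = 1/(496 + 2*I*sqrt(35))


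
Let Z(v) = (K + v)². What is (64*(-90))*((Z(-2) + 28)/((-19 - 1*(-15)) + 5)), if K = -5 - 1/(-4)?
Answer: -423720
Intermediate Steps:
K = -19/4 (K = -5 - 1*(-¼) = -5 + ¼ = -19/4 ≈ -4.7500)
Z(v) = (-19/4 + v)²
(64*(-90))*((Z(-2) + 28)/((-19 - 1*(-15)) + 5)) = (64*(-90))*(((-19 + 4*(-2))²/16 + 28)/((-19 - 1*(-15)) + 5)) = -5760*((-19 - 8)²/16 + 28)/((-19 + 15) + 5) = -5760*((1/16)*(-27)² + 28)/(-4 + 5) = -5760*((1/16)*729 + 28)/1 = -5760*(729/16 + 28) = -423720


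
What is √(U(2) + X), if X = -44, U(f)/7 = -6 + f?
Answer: 6*I*√2 ≈ 8.4853*I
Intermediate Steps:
U(f) = -42 + 7*f (U(f) = 7*(-6 + f) = -42 + 7*f)
√(U(2) + X) = √((-42 + 7*2) - 44) = √((-42 + 14) - 44) = √(-28 - 44) = √(-72) = 6*I*√2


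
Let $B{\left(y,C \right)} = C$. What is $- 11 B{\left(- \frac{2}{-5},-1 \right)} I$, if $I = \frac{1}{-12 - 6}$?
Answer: $- \frac{11}{18} \approx -0.61111$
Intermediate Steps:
$I = - \frac{1}{18}$ ($I = \frac{1}{-18} = - \frac{1}{18} \approx -0.055556$)
$- 11 B{\left(- \frac{2}{-5},-1 \right)} I = \left(-11\right) \left(-1\right) \left(- \frac{1}{18}\right) = 11 \left(- \frac{1}{18}\right) = - \frac{11}{18}$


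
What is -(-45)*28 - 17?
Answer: 1243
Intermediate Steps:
-(-45)*28 - 17 = -45*(-28) - 17 = 1260 - 17 = 1243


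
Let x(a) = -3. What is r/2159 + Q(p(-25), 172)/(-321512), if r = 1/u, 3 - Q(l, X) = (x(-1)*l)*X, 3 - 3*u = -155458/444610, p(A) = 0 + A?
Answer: 5237188156173/129222617137688 ≈ 0.040528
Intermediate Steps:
p(A) = A
u = 744644/666915 (u = 1 - (-155458)/(3*444610) = 1 - 1/3*(-77729/222305) = 1 + 77729/666915 = 744644/666915 ≈ 1.1166)
Q(l, X) = 3 + 3*X*l (Q(l, X) = 3 - (-3*l)*X = 3 - (-3)*X*l = 3 + 3*X*l)
r = 666915/744644 (r = 1/(744644/666915) = 666915/744644 ≈ 0.89562)
r/2159 + Q(p(-25), 172)/(-321512) = (666915/744644)/2159 + (3 + 3*172*(-25))/(-321512) = (666915/744644)*(1/2159) + (3 - 12900)*(-1/321512) = 666915/1607686396 - 12897*(-1/321512) = 666915/1607686396 + 12897/321512 = 5237188156173/129222617137688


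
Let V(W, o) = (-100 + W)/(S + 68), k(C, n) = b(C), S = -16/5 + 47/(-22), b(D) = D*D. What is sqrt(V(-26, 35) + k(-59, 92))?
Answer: sqrt(165298778989)/6893 ≈ 58.983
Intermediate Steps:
b(D) = D**2
S = -587/110 (S = -16*1/5 + 47*(-1/22) = -16/5 - 47/22 = -587/110 ≈ -5.3364)
k(C, n) = C**2
V(W, o) = -11000/6893 + 110*W/6893 (V(W, o) = (-100 + W)/(-587/110 + 68) = (-100 + W)/(6893/110) = (-100 + W)*(110/6893) = -11000/6893 + 110*W/6893)
sqrt(V(-26, 35) + k(-59, 92)) = sqrt((-11000/6893 + (110/6893)*(-26)) + (-59)**2) = sqrt((-11000/6893 - 2860/6893) + 3481) = sqrt(-13860/6893 + 3481) = sqrt(23980673/6893) = sqrt(165298778989)/6893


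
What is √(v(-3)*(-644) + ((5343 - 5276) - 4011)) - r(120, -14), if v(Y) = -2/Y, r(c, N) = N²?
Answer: -196 + 8*I*√615/3 ≈ -196.0 + 66.131*I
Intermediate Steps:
√(v(-3)*(-644) + ((5343 - 5276) - 4011)) - r(120, -14) = √(-2/(-3)*(-644) + ((5343 - 5276) - 4011)) - 1*(-14)² = √(-2*(-⅓)*(-644) + (67 - 4011)) - 1*196 = √((⅔)*(-644) - 3944) - 196 = √(-1288/3 - 3944) - 196 = √(-13120/3) - 196 = 8*I*√615/3 - 196 = -196 + 8*I*√615/3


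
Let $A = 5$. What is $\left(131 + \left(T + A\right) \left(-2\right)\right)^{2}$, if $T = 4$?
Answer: $12769$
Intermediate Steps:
$\left(131 + \left(T + A\right) \left(-2\right)\right)^{2} = \left(131 + \left(4 + 5\right) \left(-2\right)\right)^{2} = \left(131 + 9 \left(-2\right)\right)^{2} = \left(131 - 18\right)^{2} = 113^{2} = 12769$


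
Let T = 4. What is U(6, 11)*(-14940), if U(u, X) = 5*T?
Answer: -298800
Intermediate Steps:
U(u, X) = 20 (U(u, X) = 5*4 = 20)
U(6, 11)*(-14940) = 20*(-14940) = -298800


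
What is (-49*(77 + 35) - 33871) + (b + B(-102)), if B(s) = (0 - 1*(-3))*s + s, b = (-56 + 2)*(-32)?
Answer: -38039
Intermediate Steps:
b = 1728 (b = -54*(-32) = 1728)
B(s) = 4*s (B(s) = (0 + 3)*s + s = 3*s + s = 4*s)
(-49*(77 + 35) - 33871) + (b + B(-102)) = (-49*(77 + 35) - 33871) + (1728 + 4*(-102)) = (-49*112 - 33871) + (1728 - 408) = (-5488 - 33871) + 1320 = -39359 + 1320 = -38039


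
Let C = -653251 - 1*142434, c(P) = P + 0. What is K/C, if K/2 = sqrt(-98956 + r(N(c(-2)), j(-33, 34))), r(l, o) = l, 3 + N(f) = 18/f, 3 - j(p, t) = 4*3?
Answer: -4*I*sqrt(24742)/795685 ≈ -0.00079075*I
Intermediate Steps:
c(P) = P
j(p, t) = -9 (j(p, t) = 3 - 4*3 = 3 - 1*12 = 3 - 12 = -9)
N(f) = -3 + 18/f
C = -795685 (C = -653251 - 142434 = -795685)
K = 4*I*sqrt(24742) (K = 2*sqrt(-98956 + (-3 + 18/(-2))) = 2*sqrt(-98956 + (-3 + 18*(-1/2))) = 2*sqrt(-98956 + (-3 - 9)) = 2*sqrt(-98956 - 12) = 2*sqrt(-98968) = 2*(2*I*sqrt(24742)) = 4*I*sqrt(24742) ≈ 629.18*I)
K/C = (4*I*sqrt(24742))/(-795685) = (4*I*sqrt(24742))*(-1/795685) = -4*I*sqrt(24742)/795685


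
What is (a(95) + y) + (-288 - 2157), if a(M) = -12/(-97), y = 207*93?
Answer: 1630194/97 ≈ 16806.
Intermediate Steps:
y = 19251
a(M) = 12/97 (a(M) = -12*(-1/97) = 12/97)
(a(95) + y) + (-288 - 2157) = (12/97 + 19251) + (-288 - 2157) = 1867359/97 - 2445 = 1630194/97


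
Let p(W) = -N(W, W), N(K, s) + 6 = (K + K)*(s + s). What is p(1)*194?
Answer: 388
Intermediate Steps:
N(K, s) = -6 + 4*K*s (N(K, s) = -6 + (K + K)*(s + s) = -6 + (2*K)*(2*s) = -6 + 4*K*s)
p(W) = 6 - 4*W² (p(W) = -(-6 + 4*W*W) = -(-6 + 4*W²) = 6 - 4*W²)
p(1)*194 = (6 - 4*1²)*194 = (6 - 4*1)*194 = (6 - 4)*194 = 2*194 = 388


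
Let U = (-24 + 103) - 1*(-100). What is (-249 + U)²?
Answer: 4900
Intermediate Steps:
U = 179 (U = 79 + 100 = 179)
(-249 + U)² = (-249 + 179)² = (-70)² = 4900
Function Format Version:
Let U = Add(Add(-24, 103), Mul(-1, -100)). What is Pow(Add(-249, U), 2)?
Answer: 4900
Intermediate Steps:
U = 179 (U = Add(79, 100) = 179)
Pow(Add(-249, U), 2) = Pow(Add(-249, 179), 2) = Pow(-70, 2) = 4900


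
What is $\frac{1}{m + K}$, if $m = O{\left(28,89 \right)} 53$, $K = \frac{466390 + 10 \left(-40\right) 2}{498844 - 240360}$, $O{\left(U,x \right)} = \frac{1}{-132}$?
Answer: $\frac{8529972}{11939557} \approx 0.71443$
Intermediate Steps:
$O{\left(U,x \right)} = - \frac{1}{132}$
$K = \frac{232795}{129242}$ ($K = \frac{466390 - 800}{258484} = \left(466390 - 800\right) \frac{1}{258484} = 465590 \cdot \frac{1}{258484} = \frac{232795}{129242} \approx 1.8012$)
$m = - \frac{53}{132}$ ($m = \left(- \frac{1}{132}\right) 53 = - \frac{53}{132} \approx -0.40152$)
$\frac{1}{m + K} = \frac{1}{- \frac{53}{132} + \frac{232795}{129242}} = \frac{1}{\frac{11939557}{8529972}} = \frac{8529972}{11939557}$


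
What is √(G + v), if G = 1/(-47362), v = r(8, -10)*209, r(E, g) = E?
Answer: 3*√416729097134/47362 ≈ 40.890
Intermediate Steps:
v = 1672 (v = 8*209 = 1672)
G = -1/47362 ≈ -2.1114e-5
√(G + v) = √(-1/47362 + 1672) = √(79189263/47362) = 3*√416729097134/47362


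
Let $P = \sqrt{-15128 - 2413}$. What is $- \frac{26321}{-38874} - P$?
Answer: $\frac{26321}{38874} - 3 i \sqrt{1949} \approx 0.67708 - 132.44 i$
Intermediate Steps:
$P = 3 i \sqrt{1949}$ ($P = \sqrt{-17541} = 3 i \sqrt{1949} \approx 132.44 i$)
$- \frac{26321}{-38874} - P = - \frac{26321}{-38874} - 3 i \sqrt{1949} = \left(-26321\right) \left(- \frac{1}{38874}\right) - 3 i \sqrt{1949} = \frac{26321}{38874} - 3 i \sqrt{1949}$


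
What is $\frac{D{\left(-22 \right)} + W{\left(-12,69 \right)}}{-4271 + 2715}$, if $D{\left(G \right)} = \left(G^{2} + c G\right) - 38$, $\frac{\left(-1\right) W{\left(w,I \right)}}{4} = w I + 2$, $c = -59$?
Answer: $- \frac{1262}{389} \approx -3.2442$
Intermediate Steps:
$W{\left(w,I \right)} = -8 - 4 I w$ ($W{\left(w,I \right)} = - 4 \left(w I + 2\right) = - 4 \left(I w + 2\right) = - 4 \left(2 + I w\right) = -8 - 4 I w$)
$D{\left(G \right)} = -38 + G^{2} - 59 G$ ($D{\left(G \right)} = \left(G^{2} - 59 G\right) - 38 = -38 + G^{2} - 59 G$)
$\frac{D{\left(-22 \right)} + W{\left(-12,69 \right)}}{-4271 + 2715} = \frac{\left(-38 + \left(-22\right)^{2} - -1298\right) - \left(8 + 276 \left(-12\right)\right)}{-4271 + 2715} = \frac{\left(-38 + 484 + 1298\right) + \left(-8 + 3312\right)}{-1556} = \left(1744 + 3304\right) \left(- \frac{1}{1556}\right) = 5048 \left(- \frac{1}{1556}\right) = - \frac{1262}{389}$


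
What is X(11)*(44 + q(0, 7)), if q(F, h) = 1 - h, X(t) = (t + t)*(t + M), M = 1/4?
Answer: 9405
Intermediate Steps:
M = 1/4 ≈ 0.25000
X(t) = 2*t*(1/4 + t) (X(t) = (t + t)*(t + 1/4) = (2*t)*(1/4 + t) = 2*t*(1/4 + t))
X(11)*(44 + q(0, 7)) = ((1/2)*11*(1 + 4*11))*(44 + (1 - 1*7)) = ((1/2)*11*(1 + 44))*(44 + (1 - 7)) = ((1/2)*11*45)*(44 - 6) = (495/2)*38 = 9405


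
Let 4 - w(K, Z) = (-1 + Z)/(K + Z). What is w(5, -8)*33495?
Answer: 33495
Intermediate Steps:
w(K, Z) = 4 - (-1 + Z)/(K + Z)
w(5, -8)*33495 = ((1 + 3*(-8) + 4*5)/(5 - 8))*33495 = ((1 - 24 + 20)/(-3))*33495 = -1/3*(-3)*33495 = 1*33495 = 33495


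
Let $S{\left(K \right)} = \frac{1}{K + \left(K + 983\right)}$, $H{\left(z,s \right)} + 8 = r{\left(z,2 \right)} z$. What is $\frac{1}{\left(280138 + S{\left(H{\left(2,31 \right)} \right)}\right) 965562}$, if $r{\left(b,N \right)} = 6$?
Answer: $\frac{991}{268056193053558} \approx 3.697 \cdot 10^{-12}$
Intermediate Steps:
$H{\left(z,s \right)} = -8 + 6 z$
$S{\left(K \right)} = \frac{1}{983 + 2 K}$ ($S{\left(K \right)} = \frac{1}{K + \left(983 + K\right)} = \frac{1}{983 + 2 K}$)
$\frac{1}{\left(280138 + S{\left(H{\left(2,31 \right)} \right)}\right) 965562} = \frac{1}{\left(280138 + \frac{1}{983 + 2 \left(-8 + 6 \cdot 2\right)}\right) 965562} = \frac{1}{280138 + \frac{1}{983 + 2 \left(-8 + 12\right)}} \frac{1}{965562} = \frac{1}{280138 + \frac{1}{983 + 2 \cdot 4}} \cdot \frac{1}{965562} = \frac{1}{280138 + \frac{1}{983 + 8}} \cdot \frac{1}{965562} = \frac{1}{280138 + \frac{1}{991}} \cdot \frac{1}{965562} = \frac{1}{\frac{277616759}{991}} \cdot \frac{1}{965562} = \frac{991}{277616759} \cdot \frac{1}{965562} = \frac{991}{268056193053558}$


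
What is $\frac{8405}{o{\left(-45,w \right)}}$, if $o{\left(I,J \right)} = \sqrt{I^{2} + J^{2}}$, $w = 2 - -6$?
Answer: $\frac{8405 \sqrt{2089}}{2089} \approx 183.89$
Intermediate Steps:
$w = 8$ ($w = 2 + 6 = 8$)
$\frac{8405}{o{\left(-45,w \right)}} = \frac{8405}{\sqrt{\left(-45\right)^{2} + 8^{2}}} = \frac{8405}{\sqrt{2025 + 64}} = \frac{8405}{\sqrt{2089}} = 8405 \frac{\sqrt{2089}}{2089} = \frac{8405 \sqrt{2089}}{2089}$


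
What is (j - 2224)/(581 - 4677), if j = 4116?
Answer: -473/1024 ≈ -0.46191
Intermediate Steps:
(j - 2224)/(581 - 4677) = (4116 - 2224)/(581 - 4677) = 1892/(-4096) = 1892*(-1/4096) = -473/1024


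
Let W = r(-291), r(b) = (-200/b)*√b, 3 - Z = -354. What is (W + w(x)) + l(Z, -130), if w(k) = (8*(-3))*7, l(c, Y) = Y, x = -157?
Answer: -298 + 200*I*√291/291 ≈ -298.0 + 11.724*I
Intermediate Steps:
Z = 357 (Z = 3 - 1*(-354) = 3 + 354 = 357)
r(b) = -200/√b
w(k) = -168 (w(k) = -24*7 = -168)
W = 200*I*√291/291 (W = -(-200)*I*√291/291 = 200*I*√291/291 ≈ 11.724*I)
(W + w(x)) + l(Z, -130) = (200*I*√291/291 - 168) - 130 = (-168 + 200*I*√291/291) - 130 = -298 + 200*I*√291/291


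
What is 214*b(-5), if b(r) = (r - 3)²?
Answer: 13696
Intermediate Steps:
b(r) = (-3 + r)²
214*b(-5) = 214*(-3 - 5)² = 214*(-8)² = 214*64 = 13696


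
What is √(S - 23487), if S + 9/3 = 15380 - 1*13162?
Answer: 2*I*√5318 ≈ 145.85*I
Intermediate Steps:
S = 2215 (S = -3 + (15380 - 1*13162) = -3 + (15380 - 13162) = -3 + 2218 = 2215)
√(S - 23487) = √(2215 - 23487) = √(-21272) = 2*I*√5318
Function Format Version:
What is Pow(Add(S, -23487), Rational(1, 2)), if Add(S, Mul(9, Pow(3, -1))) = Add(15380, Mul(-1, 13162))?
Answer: Mul(2, I, Pow(5318, Rational(1, 2))) ≈ Mul(145.85, I)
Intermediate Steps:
S = 2215 (S = Add(-3, Add(15380, Mul(-1, 13162))) = Add(-3, Add(15380, -13162)) = Add(-3, 2218) = 2215)
Pow(Add(S, -23487), Rational(1, 2)) = Pow(Add(2215, -23487), Rational(1, 2)) = Pow(-21272, Rational(1, 2)) = Mul(2, I, Pow(5318, Rational(1, 2)))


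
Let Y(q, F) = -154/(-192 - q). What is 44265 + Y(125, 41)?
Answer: 14032159/317 ≈ 44266.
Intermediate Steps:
44265 + Y(125, 41) = 44265 + 154/(192 + 125) = 44265 + 154/317 = 14032159/317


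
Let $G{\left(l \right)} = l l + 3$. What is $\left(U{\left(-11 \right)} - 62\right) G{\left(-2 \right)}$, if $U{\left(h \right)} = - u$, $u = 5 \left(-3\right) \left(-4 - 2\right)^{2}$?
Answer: $3346$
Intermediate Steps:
$G{\left(l \right)} = 3 + l^{2}$ ($G{\left(l \right)} = l^{2} + 3 = 3 + l^{2}$)
$u = -540$ ($u = - 15 \left(-6\right)^{2} = \left(-15\right) 36 = -540$)
$U{\left(h \right)} = 540$ ($U{\left(h \right)} = \left(-1\right) \left(-540\right) = 540$)
$\left(U{\left(-11 \right)} - 62\right) G{\left(-2 \right)} = \left(540 - 62\right) \left(3 + \left(-2\right)^{2}\right) = 478 \left(3 + 4\right) = 478 \cdot 7 = 3346$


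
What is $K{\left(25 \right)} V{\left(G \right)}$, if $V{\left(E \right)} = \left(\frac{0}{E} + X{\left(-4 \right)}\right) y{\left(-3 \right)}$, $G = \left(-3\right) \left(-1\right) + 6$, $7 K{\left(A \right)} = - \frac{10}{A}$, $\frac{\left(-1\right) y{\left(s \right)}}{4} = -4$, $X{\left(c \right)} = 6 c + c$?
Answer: $\frac{128}{5} \approx 25.6$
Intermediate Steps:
$X{\left(c \right)} = 7 c$
$y{\left(s \right)} = 16$ ($y{\left(s \right)} = \left(-4\right) \left(-4\right) = 16$)
$K{\left(A \right)} = - \frac{10}{7 A}$ ($K{\left(A \right)} = \frac{\left(-10\right) \frac{1}{A}}{7} = - \frac{10}{7 A}$)
$G = 9$ ($G = 3 + 6 = 9$)
$V{\left(E \right)} = -448$ ($V{\left(E \right)} = \left(\frac{0}{E} + 7 \left(-4\right)\right) 16 = \left(0 - 28\right) 16 = \left(-28\right) 16 = -448$)
$K{\left(25 \right)} V{\left(G \right)} = - \frac{10}{7 \cdot 25} \left(-448\right) = \left(- \frac{10}{7}\right) \frac{1}{25} \left(-448\right) = \left(- \frac{2}{35}\right) \left(-448\right) = \frac{128}{5}$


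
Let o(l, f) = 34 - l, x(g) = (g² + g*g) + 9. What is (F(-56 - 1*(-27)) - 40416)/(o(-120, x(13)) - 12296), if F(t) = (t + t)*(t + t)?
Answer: 18526/6071 ≈ 3.0516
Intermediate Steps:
x(g) = 9 + 2*g² (x(g) = (g² + g²) + 9 = 2*g² + 9 = 9 + 2*g²)
F(t) = 4*t² (F(t) = (2*t)*(2*t) = 4*t²)
(F(-56 - 1*(-27)) - 40416)/(o(-120, x(13)) - 12296) = (4*(-56 - 1*(-27))² - 40416)/((34 - 1*(-120)) - 12296) = (4*(-56 + 27)² - 40416)/((34 + 120) - 12296) = (4*(-29)² - 40416)/(154 - 12296) = (4*841 - 40416)/(-12142) = (3364 - 40416)*(-1/12142) = -37052*(-1/12142) = 18526/6071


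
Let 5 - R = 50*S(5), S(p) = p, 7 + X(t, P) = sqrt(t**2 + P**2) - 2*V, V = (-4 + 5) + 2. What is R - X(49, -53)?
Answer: -232 - sqrt(5210) ≈ -304.18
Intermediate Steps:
V = 3 (V = 1 + 2 = 3)
X(t, P) = -13 + sqrt(P**2 + t**2) (X(t, P) = -7 + (sqrt(t**2 + P**2) - 2*3) = -7 + (sqrt(P**2 + t**2) - 6) = -7 + (-6 + sqrt(P**2 + t**2)) = -13 + sqrt(P**2 + t**2))
R = -245 (R = 5 - 50*5 = 5 - 1*250 = 5 - 250 = -245)
R - X(49, -53) = -245 - (-13 + sqrt((-53)**2 + 49**2)) = -245 - (-13 + sqrt(2809 + 2401)) = -245 - (-13 + sqrt(5210)) = -245 + (13 - sqrt(5210)) = -232 - sqrt(5210)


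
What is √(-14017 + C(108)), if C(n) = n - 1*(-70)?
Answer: I*√13839 ≈ 117.64*I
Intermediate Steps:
C(n) = 70 + n (C(n) = n + 70 = 70 + n)
√(-14017 + C(108)) = √(-14017 + (70 + 108)) = √(-14017 + 178) = √(-13839) = I*√13839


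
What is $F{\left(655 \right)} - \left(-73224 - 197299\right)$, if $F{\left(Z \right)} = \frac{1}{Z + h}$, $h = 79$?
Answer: $\frac{198563883}{734} \approx 2.7052 \cdot 10^{5}$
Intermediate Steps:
$F{\left(Z \right)} = \frac{1}{79 + Z}$ ($F{\left(Z \right)} = \frac{1}{Z + 79} = \frac{1}{79 + Z}$)
$F{\left(655 \right)} - \left(-73224 - 197299\right) = \frac{1}{79 + 655} - \left(-73224 - 197299\right) = \frac{1}{734} - -270523 = \frac{1}{734} + 270523 = \frac{198563883}{734}$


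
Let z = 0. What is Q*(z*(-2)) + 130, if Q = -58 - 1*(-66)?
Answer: 130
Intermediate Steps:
Q = 8 (Q = -58 + 66 = 8)
Q*(z*(-2)) + 130 = 8*(0*(-2)) + 130 = 8*0 + 130 = 0 + 130 = 130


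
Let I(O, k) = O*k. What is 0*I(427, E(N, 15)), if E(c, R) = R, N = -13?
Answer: 0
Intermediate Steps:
0*I(427, E(N, 15)) = 0*(427*15) = 0*6405 = 0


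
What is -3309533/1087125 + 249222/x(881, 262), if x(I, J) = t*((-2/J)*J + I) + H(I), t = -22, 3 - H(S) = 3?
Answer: -55822535984/3503803875 ≈ -15.932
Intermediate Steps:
H(S) = 0 (H(S) = 3 - 1*3 = 3 - 3 = 0)
x(I, J) = 44 - 22*I (x(I, J) = -22*((-2/J)*J + I) + 0 = -22*(-2 + I) + 0 = (44 - 22*I) + 0 = 44 - 22*I)
-3309533/1087125 + 249222/x(881, 262) = -3309533/1087125 + 249222/(44 - 22*881) = -3309533*1/1087125 + 249222/(44 - 19382) = -3309533/1087125 + 249222/(-19338) = -3309533/1087125 + 249222*(-1/19338) = -3309533/1087125 - 41537/3223 = -55822535984/3503803875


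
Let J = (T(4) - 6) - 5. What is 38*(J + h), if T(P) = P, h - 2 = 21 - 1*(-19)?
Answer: 1330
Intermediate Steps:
h = 42 (h = 2 + (21 - 1*(-19)) = 2 + (21 + 19) = 2 + 40 = 42)
J = -7 (J = (4 - 6) - 5 = -2 - 5 = -7)
38*(J + h) = 38*(-7 + 42) = 38*35 = 1330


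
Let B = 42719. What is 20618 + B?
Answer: 63337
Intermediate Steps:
20618 + B = 20618 + 42719 = 63337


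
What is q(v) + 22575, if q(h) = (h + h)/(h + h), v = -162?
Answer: 22576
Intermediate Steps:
q(h) = 1 (q(h) = (2*h)/((2*h)) = (2*h)*(1/(2*h)) = 1)
q(v) + 22575 = 1 + 22575 = 22576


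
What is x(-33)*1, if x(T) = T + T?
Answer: -66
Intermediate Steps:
x(T) = 2*T
x(-33)*1 = (2*(-33))*1 = -66*1 = -66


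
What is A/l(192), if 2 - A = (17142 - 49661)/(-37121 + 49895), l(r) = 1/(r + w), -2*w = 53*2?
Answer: 8071313/12774 ≈ 631.85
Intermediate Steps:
w = -53 (w = -53*2/2 = -1/2*106 = -53)
l(r) = 1/(-53 + r) (l(r) = 1/(r - 53) = 1/(-53 + r))
A = 58067/12774 (A = 2 - (17142 - 49661)/(-37121 + 49895) = 2 - (-32519)/12774 = 2 - 1*(-32519/12774) = 2 + 32519/12774 = 58067/12774 ≈ 4.5457)
A/l(192) = 58067/(12774*(1/(-53 + 192))) = 58067/(12774*(1/139)) = (58067/12774)*139 = 8071313/12774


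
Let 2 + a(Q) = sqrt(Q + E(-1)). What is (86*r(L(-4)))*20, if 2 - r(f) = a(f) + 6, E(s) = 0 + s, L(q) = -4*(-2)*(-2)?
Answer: -3440 - 1720*I*sqrt(17) ≈ -3440.0 - 7091.7*I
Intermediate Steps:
L(q) = -16 (L(q) = 8*(-2) = -16)
E(s) = s
a(Q) = -2 + sqrt(-1 + Q) (a(Q) = -2 + sqrt(Q - 1) = -2 + sqrt(-1 + Q))
r(f) = -2 - sqrt(-1 + f) (r(f) = 2 - ((-2 + sqrt(-1 + f)) + 6) = 2 - (4 + sqrt(-1 + f)) = 2 + (-4 - sqrt(-1 + f)) = -2 - sqrt(-1 + f))
(86*r(L(-4)))*20 = (86*(-2 - sqrt(-1 - 16)))*20 = (86*(-2 - sqrt(-17)))*20 = (86*(-2 - I*sqrt(17)))*20 = (-172 - 86*I*sqrt(17))*20 = -3440 - 1720*I*sqrt(17)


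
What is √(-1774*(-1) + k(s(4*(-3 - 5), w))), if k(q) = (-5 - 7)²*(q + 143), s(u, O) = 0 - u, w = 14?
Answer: √26974 ≈ 164.24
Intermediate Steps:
s(u, O) = -u
k(q) = 20592 + 144*q (k(q) = (-12)²*(143 + q) = 144*(143 + q) = 20592 + 144*q)
√(-1774*(-1) + k(s(4*(-3 - 5), w))) = √(-1774*(-1) + (20592 + 144*(-4*(-3 - 5)))) = √(1774 + (20592 + 144*(-4*(-8)))) = √(1774 + (20592 + 144*(-1*(-32)))) = √(1774 + (20592 + 144*32)) = √(1774 + (20592 + 4608)) = √(1774 + 25200) = √26974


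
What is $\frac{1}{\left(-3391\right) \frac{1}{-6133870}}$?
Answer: $\frac{6133870}{3391} \approx 1808.9$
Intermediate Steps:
$\frac{1}{\left(-3391\right) \frac{1}{-6133870}} = \frac{1}{\left(-3391\right) \left(- \frac{1}{6133870}\right)} = \frac{1}{\frac{3391}{6133870}} = \frac{6133870}{3391}$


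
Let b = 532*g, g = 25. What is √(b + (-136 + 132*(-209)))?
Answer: 2*I*√3606 ≈ 120.1*I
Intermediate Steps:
b = 13300 (b = 532*25 = 13300)
√(b + (-136 + 132*(-209))) = √(13300 + (-136 + 132*(-209))) = √(13300 + (-136 - 27588)) = √(13300 - 27724) = √(-14424) = 2*I*√3606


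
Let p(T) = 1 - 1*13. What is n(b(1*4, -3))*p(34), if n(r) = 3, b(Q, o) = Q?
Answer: -36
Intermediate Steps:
p(T) = -12 (p(T) = 1 - 13 = -12)
n(b(1*4, -3))*p(34) = 3*(-12) = -36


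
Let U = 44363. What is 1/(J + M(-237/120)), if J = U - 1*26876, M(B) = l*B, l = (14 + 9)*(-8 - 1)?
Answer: 40/715833 ≈ 5.5879e-5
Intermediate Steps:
l = -207 (l = 23*(-9) = -207)
M(B) = -207*B
J = 17487 (J = 44363 - 1*26876 = 44363 - 26876 = 17487)
1/(J + M(-237/120)) = 1/(17487 - (-49059)/120) = 1/(17487 - 207*(-79/40)) = 1/(17487 + 16353/40) = 1/(715833/40) = 40/715833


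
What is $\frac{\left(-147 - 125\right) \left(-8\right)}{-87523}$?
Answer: $- \frac{2176}{87523} \approx -0.024862$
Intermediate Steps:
$\frac{\left(-147 - 125\right) \left(-8\right)}{-87523} = \left(-272\right) \left(-8\right) \left(- \frac{1}{87523}\right) = 2176 \left(- \frac{1}{87523}\right) = - \frac{2176}{87523}$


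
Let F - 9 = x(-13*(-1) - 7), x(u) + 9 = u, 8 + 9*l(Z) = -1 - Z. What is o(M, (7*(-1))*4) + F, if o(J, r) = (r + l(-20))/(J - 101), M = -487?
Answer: 31993/5292 ≈ 6.0455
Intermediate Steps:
l(Z) = -1 - Z/9 (l(Z) = -8/9 + (-1 - Z)/9 = -8/9 + (-⅑ - Z/9) = -1 - Z/9)
x(u) = -9 + u
o(J, r) = (11/9 + r)/(-101 + J) (o(J, r) = (r + (-1 - ⅑*(-20)))/(J - 101) = (r + (-1 + 20/9))/(-101 + J) = (r + 11/9)/(-101 + J) = (11/9 + r)/(-101 + J))
F = 6 (F = 9 + (-9 + (-13*(-1) - 7)) = 9 + (-9 + (13 - 7)) = 9 + (-9 + 6) = 9 - 3 = 6)
o(M, (7*(-1))*4) + F = (11/9 + (7*(-1))*4)/(-101 - 487) + 6 = (11/9 - 7*4)/(-588) + 6 = -(11/9 - 28)/588 + 6 = -1/588*(-241/9) + 6 = 241/5292 + 6 = 31993/5292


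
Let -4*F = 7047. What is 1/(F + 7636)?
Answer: 4/23497 ≈ 0.00017023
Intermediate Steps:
F = -7047/4 (F = -¼*7047 = -7047/4 ≈ -1761.8)
1/(F + 7636) = 1/(-7047/4 + 7636) = 1/(23497/4) = 4/23497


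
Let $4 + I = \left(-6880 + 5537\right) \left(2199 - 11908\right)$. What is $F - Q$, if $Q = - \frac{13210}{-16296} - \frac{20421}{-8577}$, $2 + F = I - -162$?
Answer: $\frac{101251047343715}{7765044} \approx 1.3039 \cdot 10^{7}$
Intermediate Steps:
$I = 13039183$ ($I = -4 + \left(-6880 + 5537\right) \left(2199 - 11908\right) = -4 - -13039187 = -4 + 13039187 = 13039183$)
$F = 13039343$ ($F = -2 + \left(13039183 - -162\right) = -2 + \left(13039183 + 162\right) = -2 + 13039345 = 13039343$)
$Q = \frac{24782377}{7765044}$ ($Q = \left(-13210\right) \left(- \frac{1}{16296}\right) - - \frac{2269}{953} = \frac{6605}{8148} + \frac{2269}{953} = \frac{24782377}{7765044} \approx 3.1915$)
$F - Q = 13039343 - \frac{24782377}{7765044} = \frac{101251047343715}{7765044}$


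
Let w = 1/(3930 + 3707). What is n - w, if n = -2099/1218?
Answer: -327169/189834 ≈ -1.7234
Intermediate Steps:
w = 1/7637 ≈ 0.00013094
n = -2099/1218 (n = -2099*1/1218 = -2099/1218 ≈ -1.7233)
n - w = -2099/1218 - 1*1/7637 = -2099/1218 - 1/7637 = -327169/189834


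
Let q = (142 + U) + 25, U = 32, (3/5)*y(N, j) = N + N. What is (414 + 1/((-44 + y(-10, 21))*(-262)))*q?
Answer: 5007751221/60784 ≈ 82386.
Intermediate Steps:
y(N, j) = 10*N/3 (y(N, j) = 5*(N + N)/3 = 5*(2*N)/3 = 10*N/3)
q = 199 (q = (142 + 32) + 25 = 174 + 25 = 199)
(414 + 1/((-44 + y(-10, 21))*(-262)))*q = (414 + 1/((-44 + (10/3)*(-10))*(-262)))*199 = (414 - 1/262/(-44 - 100/3))*199 = (414 - 1/262/(-232/3))*199 = (414 - 3/232*(-1/262))*199 = (414 + 3/60784)*199 = (25164579/60784)*199 = 5007751221/60784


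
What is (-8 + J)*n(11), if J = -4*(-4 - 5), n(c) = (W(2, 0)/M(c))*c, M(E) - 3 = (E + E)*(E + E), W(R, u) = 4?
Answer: 1232/487 ≈ 2.5298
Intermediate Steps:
M(E) = 3 + 4*E² (M(E) = 3 + (E + E)*(E + E) = 3 + (2*E)*(2*E) = 3 + 4*E²)
n(c) = 4*c/(3 + 4*c²) (n(c) = (4/(3 + 4*c²))*c = 4*c/(3 + 4*c²))
J = 36 (J = -4*(-9) = 36)
(-8 + J)*n(11) = (-8 + 36)*(4*11/(3 + 4*11²)) = 28*(4*11/(3 + 4*121)) = 28*(4*11/(3 + 484)) = 28*(4*11/487) = 28*(4*11*(1/487)) = 28*(44/487) = 1232/487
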